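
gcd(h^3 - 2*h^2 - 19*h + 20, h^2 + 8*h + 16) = h + 4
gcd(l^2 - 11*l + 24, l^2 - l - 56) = l - 8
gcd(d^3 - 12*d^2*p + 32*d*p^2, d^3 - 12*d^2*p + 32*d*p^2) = d^3 - 12*d^2*p + 32*d*p^2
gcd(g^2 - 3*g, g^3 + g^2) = g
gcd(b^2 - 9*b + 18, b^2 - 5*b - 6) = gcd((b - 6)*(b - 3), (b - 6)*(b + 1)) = b - 6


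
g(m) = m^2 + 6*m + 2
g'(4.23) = 14.46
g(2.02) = 18.20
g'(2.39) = 10.78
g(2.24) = 20.46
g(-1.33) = -4.21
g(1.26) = 11.15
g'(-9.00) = -12.00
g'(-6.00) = -6.00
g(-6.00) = 2.00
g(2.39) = 22.05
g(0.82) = 7.59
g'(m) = 2*m + 6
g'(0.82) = 7.64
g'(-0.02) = 5.96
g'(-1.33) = 3.34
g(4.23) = 45.27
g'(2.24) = 10.48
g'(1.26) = 8.52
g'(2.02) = 10.04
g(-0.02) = 1.88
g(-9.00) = 29.00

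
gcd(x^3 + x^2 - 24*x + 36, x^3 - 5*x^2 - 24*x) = 1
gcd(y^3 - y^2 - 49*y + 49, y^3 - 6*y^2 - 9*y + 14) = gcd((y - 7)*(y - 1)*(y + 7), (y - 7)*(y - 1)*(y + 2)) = y^2 - 8*y + 7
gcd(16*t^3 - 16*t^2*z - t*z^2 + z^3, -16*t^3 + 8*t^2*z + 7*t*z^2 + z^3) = -4*t^2 + 3*t*z + z^2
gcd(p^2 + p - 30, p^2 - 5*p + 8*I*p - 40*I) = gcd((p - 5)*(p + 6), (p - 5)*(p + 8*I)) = p - 5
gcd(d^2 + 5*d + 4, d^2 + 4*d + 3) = d + 1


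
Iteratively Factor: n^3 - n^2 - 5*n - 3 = (n + 1)*(n^2 - 2*n - 3) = (n - 3)*(n + 1)*(n + 1)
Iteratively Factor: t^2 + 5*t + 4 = (t + 4)*(t + 1)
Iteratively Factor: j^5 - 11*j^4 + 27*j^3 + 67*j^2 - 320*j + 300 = (j - 5)*(j^4 - 6*j^3 - 3*j^2 + 52*j - 60) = (j - 5)*(j + 3)*(j^3 - 9*j^2 + 24*j - 20) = (j - 5)^2*(j + 3)*(j^2 - 4*j + 4) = (j - 5)^2*(j - 2)*(j + 3)*(j - 2)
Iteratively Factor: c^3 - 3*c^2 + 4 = (c + 1)*(c^2 - 4*c + 4) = (c - 2)*(c + 1)*(c - 2)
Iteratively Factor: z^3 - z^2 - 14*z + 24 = (z - 3)*(z^2 + 2*z - 8) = (z - 3)*(z - 2)*(z + 4)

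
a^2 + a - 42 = (a - 6)*(a + 7)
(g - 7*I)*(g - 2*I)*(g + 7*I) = g^3 - 2*I*g^2 + 49*g - 98*I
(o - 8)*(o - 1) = o^2 - 9*o + 8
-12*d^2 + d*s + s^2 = (-3*d + s)*(4*d + s)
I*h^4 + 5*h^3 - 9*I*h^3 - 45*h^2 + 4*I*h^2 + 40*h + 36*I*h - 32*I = (h - 8)*(h - 4*I)*(h - I)*(I*h - I)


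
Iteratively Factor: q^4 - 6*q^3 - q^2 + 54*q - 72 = (q + 3)*(q^3 - 9*q^2 + 26*q - 24) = (q - 4)*(q + 3)*(q^2 - 5*q + 6) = (q - 4)*(q - 2)*(q + 3)*(q - 3)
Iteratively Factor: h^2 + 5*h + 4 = (h + 1)*(h + 4)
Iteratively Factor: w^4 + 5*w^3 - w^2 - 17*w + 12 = (w + 4)*(w^3 + w^2 - 5*w + 3) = (w - 1)*(w + 4)*(w^2 + 2*w - 3) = (w - 1)*(w + 3)*(w + 4)*(w - 1)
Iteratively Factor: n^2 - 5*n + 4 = (n - 4)*(n - 1)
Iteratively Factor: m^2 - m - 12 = (m - 4)*(m + 3)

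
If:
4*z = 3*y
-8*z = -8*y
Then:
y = 0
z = 0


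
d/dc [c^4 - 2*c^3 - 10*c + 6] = 4*c^3 - 6*c^2 - 10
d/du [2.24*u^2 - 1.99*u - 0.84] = 4.48*u - 1.99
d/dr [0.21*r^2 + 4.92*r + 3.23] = 0.42*r + 4.92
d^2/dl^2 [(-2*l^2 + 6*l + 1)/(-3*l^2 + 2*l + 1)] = 2*(-42*l^3 - 9*l^2 - 36*l + 7)/(27*l^6 - 54*l^5 + 9*l^4 + 28*l^3 - 3*l^2 - 6*l - 1)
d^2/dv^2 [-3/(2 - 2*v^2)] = 3*(3*v^2 + 1)/(v^2 - 1)^3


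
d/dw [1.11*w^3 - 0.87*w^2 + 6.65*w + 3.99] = 3.33*w^2 - 1.74*w + 6.65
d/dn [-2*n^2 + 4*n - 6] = 4 - 4*n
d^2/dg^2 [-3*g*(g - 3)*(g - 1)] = 24 - 18*g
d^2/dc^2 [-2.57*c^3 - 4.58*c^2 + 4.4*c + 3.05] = -15.42*c - 9.16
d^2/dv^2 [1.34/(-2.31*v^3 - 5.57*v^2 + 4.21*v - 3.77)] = ((18.5724*v + 14.9276)*(2.31*v^3 + 5.57*v^2 - 4.21*v + 3.77) - 1.34*(6.93*v^2 + 11.14*v - 4.21)*(13.86*v^2 + 22.28*v - 8.42))/(2.31*v^3 + 5.57*v^2 - 4.21*v + 3.77)^3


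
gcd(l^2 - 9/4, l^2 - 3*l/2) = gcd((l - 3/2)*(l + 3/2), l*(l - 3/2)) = l - 3/2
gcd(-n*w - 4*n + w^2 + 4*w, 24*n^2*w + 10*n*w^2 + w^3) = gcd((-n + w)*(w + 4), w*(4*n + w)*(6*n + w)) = 1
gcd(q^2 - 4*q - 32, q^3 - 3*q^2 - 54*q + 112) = q - 8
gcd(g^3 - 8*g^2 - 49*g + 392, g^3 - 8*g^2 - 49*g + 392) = g^3 - 8*g^2 - 49*g + 392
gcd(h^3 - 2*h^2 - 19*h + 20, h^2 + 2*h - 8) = h + 4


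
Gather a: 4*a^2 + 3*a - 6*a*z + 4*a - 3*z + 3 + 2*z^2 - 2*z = 4*a^2 + a*(7 - 6*z) + 2*z^2 - 5*z + 3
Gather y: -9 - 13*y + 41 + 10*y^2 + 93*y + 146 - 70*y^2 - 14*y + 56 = -60*y^2 + 66*y + 234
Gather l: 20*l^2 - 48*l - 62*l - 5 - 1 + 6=20*l^2 - 110*l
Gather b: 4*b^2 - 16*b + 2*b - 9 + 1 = 4*b^2 - 14*b - 8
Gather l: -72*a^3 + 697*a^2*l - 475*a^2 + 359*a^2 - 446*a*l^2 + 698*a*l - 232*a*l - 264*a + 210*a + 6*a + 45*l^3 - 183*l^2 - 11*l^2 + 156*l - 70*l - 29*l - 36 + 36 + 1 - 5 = -72*a^3 - 116*a^2 - 48*a + 45*l^3 + l^2*(-446*a - 194) + l*(697*a^2 + 466*a + 57) - 4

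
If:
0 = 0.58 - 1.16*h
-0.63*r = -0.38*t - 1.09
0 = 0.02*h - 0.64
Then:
No Solution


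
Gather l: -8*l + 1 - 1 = -8*l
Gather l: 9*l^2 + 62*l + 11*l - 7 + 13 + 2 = 9*l^2 + 73*l + 8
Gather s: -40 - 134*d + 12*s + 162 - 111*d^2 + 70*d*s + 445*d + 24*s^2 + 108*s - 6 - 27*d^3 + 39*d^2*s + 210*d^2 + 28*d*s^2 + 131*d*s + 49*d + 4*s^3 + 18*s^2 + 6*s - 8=-27*d^3 + 99*d^2 + 360*d + 4*s^3 + s^2*(28*d + 42) + s*(39*d^2 + 201*d + 126) + 108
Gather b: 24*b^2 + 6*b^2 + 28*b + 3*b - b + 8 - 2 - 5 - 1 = 30*b^2 + 30*b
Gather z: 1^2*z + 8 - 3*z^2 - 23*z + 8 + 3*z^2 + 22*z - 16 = 0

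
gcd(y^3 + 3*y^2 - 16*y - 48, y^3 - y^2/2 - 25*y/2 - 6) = y^2 - y - 12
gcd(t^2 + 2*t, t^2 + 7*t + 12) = 1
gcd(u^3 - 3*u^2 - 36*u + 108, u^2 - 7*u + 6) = u - 6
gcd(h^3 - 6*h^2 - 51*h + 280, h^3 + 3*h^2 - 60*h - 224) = h^2 - h - 56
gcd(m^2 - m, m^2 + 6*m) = m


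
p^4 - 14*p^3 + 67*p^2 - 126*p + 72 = (p - 6)*(p - 4)*(p - 3)*(p - 1)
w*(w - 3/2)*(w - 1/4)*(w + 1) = w^4 - 3*w^3/4 - 11*w^2/8 + 3*w/8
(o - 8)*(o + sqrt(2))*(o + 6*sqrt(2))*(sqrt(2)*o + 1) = sqrt(2)*o^4 - 8*sqrt(2)*o^3 + 15*o^3 - 120*o^2 + 19*sqrt(2)*o^2 - 152*sqrt(2)*o + 12*o - 96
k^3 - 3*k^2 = k^2*(k - 3)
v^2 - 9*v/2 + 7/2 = (v - 7/2)*(v - 1)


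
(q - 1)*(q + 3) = q^2 + 2*q - 3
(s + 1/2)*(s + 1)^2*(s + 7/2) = s^4 + 6*s^3 + 43*s^2/4 + 15*s/2 + 7/4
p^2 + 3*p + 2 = (p + 1)*(p + 2)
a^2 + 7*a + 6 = (a + 1)*(a + 6)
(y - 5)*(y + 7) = y^2 + 2*y - 35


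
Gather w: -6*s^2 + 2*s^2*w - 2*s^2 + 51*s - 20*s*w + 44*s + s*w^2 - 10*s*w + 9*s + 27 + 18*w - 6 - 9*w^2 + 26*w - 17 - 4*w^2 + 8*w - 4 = -8*s^2 + 104*s + w^2*(s - 13) + w*(2*s^2 - 30*s + 52)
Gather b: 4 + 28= 32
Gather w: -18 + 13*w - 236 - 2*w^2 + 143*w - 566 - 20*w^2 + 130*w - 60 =-22*w^2 + 286*w - 880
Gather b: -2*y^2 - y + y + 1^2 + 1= 2 - 2*y^2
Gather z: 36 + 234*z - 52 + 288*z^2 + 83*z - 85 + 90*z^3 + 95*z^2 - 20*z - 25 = 90*z^3 + 383*z^2 + 297*z - 126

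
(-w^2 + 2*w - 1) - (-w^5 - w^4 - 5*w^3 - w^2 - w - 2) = w^5 + w^4 + 5*w^3 + 3*w + 1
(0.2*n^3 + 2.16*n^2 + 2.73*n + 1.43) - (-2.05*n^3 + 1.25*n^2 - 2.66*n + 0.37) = 2.25*n^3 + 0.91*n^2 + 5.39*n + 1.06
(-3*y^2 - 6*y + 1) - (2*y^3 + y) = -2*y^3 - 3*y^2 - 7*y + 1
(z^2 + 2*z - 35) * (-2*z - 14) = -2*z^3 - 18*z^2 + 42*z + 490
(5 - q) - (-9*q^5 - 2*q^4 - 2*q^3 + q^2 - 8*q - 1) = 9*q^5 + 2*q^4 + 2*q^3 - q^2 + 7*q + 6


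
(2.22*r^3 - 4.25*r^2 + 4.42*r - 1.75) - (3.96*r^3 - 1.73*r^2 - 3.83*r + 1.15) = -1.74*r^3 - 2.52*r^2 + 8.25*r - 2.9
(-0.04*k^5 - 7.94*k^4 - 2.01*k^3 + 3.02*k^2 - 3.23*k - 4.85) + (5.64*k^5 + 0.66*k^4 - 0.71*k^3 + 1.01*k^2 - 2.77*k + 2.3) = 5.6*k^5 - 7.28*k^4 - 2.72*k^3 + 4.03*k^2 - 6.0*k - 2.55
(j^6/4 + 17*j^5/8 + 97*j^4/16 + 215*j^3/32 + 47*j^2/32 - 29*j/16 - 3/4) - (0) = j^6/4 + 17*j^5/8 + 97*j^4/16 + 215*j^3/32 + 47*j^2/32 - 29*j/16 - 3/4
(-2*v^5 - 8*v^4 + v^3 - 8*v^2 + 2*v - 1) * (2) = -4*v^5 - 16*v^4 + 2*v^3 - 16*v^2 + 4*v - 2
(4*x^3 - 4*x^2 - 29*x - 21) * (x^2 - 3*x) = 4*x^5 - 16*x^4 - 17*x^3 + 66*x^2 + 63*x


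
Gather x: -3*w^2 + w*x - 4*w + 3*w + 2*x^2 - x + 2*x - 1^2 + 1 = -3*w^2 - w + 2*x^2 + x*(w + 1)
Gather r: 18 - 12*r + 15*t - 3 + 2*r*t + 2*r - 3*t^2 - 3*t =r*(2*t - 10) - 3*t^2 + 12*t + 15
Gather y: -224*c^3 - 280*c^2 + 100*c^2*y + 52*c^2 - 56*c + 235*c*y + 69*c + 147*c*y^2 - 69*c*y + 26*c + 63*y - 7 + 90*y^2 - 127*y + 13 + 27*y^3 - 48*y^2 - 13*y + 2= -224*c^3 - 228*c^2 + 39*c + 27*y^3 + y^2*(147*c + 42) + y*(100*c^2 + 166*c - 77) + 8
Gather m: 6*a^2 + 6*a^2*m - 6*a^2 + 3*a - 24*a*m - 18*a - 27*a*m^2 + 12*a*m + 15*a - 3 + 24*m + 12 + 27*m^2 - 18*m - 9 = m^2*(27 - 27*a) + m*(6*a^2 - 12*a + 6)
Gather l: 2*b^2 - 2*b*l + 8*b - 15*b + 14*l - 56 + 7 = 2*b^2 - 7*b + l*(14 - 2*b) - 49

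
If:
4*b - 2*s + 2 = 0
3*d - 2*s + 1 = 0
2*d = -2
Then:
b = -1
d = -1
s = -1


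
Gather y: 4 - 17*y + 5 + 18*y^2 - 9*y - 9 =18*y^2 - 26*y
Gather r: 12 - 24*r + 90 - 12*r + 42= 144 - 36*r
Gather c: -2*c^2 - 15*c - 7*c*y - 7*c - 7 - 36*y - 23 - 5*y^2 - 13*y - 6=-2*c^2 + c*(-7*y - 22) - 5*y^2 - 49*y - 36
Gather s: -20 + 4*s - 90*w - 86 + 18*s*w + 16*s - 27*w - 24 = s*(18*w + 20) - 117*w - 130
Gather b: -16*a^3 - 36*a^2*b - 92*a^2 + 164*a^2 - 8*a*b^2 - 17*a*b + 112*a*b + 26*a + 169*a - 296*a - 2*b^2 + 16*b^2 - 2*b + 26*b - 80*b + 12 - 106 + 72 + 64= -16*a^3 + 72*a^2 - 101*a + b^2*(14 - 8*a) + b*(-36*a^2 + 95*a - 56) + 42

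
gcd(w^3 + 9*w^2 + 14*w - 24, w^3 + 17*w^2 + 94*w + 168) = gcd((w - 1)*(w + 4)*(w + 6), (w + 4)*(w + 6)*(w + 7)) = w^2 + 10*w + 24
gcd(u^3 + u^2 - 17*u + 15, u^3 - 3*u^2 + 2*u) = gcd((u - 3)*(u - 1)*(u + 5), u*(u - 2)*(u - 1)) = u - 1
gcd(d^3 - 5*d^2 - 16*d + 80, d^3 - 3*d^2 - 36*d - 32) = d + 4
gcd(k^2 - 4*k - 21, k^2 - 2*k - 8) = 1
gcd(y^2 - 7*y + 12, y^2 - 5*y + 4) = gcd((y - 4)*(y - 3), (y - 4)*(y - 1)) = y - 4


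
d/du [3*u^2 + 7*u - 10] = 6*u + 7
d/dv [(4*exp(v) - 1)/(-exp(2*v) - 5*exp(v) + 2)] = (4*exp(2*v) - 2*exp(v) + 3)*exp(v)/(exp(4*v) + 10*exp(3*v) + 21*exp(2*v) - 20*exp(v) + 4)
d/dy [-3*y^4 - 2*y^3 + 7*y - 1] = -12*y^3 - 6*y^2 + 7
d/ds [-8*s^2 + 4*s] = 4 - 16*s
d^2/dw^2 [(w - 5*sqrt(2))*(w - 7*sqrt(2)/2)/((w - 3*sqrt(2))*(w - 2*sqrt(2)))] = (-7*sqrt(2)*w^3 + 138*w^2 - 438*sqrt(2)*w + 908)/(w^6 - 15*sqrt(2)*w^5 + 186*w^4 - 610*sqrt(2)*w^3 + 2232*w^2 - 2160*sqrt(2)*w + 1728)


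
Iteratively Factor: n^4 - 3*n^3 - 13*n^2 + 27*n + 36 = (n - 4)*(n^3 + n^2 - 9*n - 9) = (n - 4)*(n - 3)*(n^2 + 4*n + 3) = (n - 4)*(n - 3)*(n + 3)*(n + 1)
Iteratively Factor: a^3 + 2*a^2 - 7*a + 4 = (a - 1)*(a^2 + 3*a - 4) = (a - 1)*(a + 4)*(a - 1)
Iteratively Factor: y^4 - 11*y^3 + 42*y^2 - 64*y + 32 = (y - 4)*(y^3 - 7*y^2 + 14*y - 8) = (y - 4)*(y - 2)*(y^2 - 5*y + 4) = (y - 4)^2*(y - 2)*(y - 1)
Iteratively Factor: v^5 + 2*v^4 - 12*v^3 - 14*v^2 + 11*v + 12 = (v + 4)*(v^4 - 2*v^3 - 4*v^2 + 2*v + 3) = (v + 1)*(v + 4)*(v^3 - 3*v^2 - v + 3) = (v - 3)*(v + 1)*(v + 4)*(v^2 - 1) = (v - 3)*(v - 1)*(v + 1)*(v + 4)*(v + 1)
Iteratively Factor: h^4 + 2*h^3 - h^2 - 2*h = (h - 1)*(h^3 + 3*h^2 + 2*h) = (h - 1)*(h + 1)*(h^2 + 2*h) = (h - 1)*(h + 1)*(h + 2)*(h)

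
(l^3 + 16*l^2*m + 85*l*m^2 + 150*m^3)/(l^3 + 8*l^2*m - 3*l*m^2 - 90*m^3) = (l + 5*m)/(l - 3*m)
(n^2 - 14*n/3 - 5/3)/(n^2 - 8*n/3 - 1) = (n - 5)/(n - 3)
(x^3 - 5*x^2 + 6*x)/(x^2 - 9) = x*(x - 2)/(x + 3)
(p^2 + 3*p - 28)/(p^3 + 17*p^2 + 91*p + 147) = (p - 4)/(p^2 + 10*p + 21)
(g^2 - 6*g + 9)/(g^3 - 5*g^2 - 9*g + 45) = (g - 3)/(g^2 - 2*g - 15)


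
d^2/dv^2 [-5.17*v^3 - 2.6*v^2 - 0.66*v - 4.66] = -31.02*v - 5.2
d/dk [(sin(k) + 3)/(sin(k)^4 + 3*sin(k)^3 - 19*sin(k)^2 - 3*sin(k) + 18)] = (-3*sin(k)^4 - 18*sin(k)^3 - 8*sin(k)^2 + 114*sin(k) + 27)/((sin(k) - 3)^2*(sin(k) + 6)^2*cos(k)^3)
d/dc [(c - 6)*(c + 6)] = 2*c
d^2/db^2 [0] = 0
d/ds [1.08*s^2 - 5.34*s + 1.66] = 2.16*s - 5.34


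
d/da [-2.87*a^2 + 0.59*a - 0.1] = 0.59 - 5.74*a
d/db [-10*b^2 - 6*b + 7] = -20*b - 6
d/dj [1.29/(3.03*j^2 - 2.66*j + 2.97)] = (3.4314 - 7.8174*j)/(3.03*j^2 - 2.66*j + 2.97)^2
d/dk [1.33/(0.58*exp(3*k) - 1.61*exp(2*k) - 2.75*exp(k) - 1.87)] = (-2.3142*exp(2*k) + 4.2826*exp(k) + 3.6575)*exp(k)/(-0.58*exp(3*k) + 1.61*exp(2*k) + 2.75*exp(k) + 1.87)^2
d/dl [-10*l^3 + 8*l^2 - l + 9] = -30*l^2 + 16*l - 1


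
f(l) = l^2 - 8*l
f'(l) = 2*l - 8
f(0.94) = -6.64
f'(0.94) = -6.12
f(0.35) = -2.68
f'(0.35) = -7.30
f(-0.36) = 3.01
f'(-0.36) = -8.72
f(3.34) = -15.56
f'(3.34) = -1.32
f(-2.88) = 31.33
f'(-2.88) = -13.76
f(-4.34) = 53.56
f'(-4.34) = -16.68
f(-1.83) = 17.99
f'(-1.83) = -11.66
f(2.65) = -14.18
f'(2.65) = -2.70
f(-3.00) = 33.00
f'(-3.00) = -14.00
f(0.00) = 0.00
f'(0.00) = -8.00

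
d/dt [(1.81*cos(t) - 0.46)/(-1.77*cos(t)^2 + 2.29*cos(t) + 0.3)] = (-3.2037*cos(t)^2 + 1.6284*cos(t) - 1.5964)*sin(t)/(3.1329*cos(t)^4 - 8.1066*cos(t)^3 + 4.1821*cos(t)^2 + 1.374*cos(t) + 0.09)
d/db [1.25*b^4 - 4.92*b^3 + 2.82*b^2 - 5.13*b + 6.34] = 5.0*b^3 - 14.76*b^2 + 5.64*b - 5.13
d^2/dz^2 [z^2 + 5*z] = 2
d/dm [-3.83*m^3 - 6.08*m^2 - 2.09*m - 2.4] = -11.49*m^2 - 12.16*m - 2.09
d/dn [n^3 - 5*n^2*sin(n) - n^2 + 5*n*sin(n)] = -5*n^2*cos(n) + 3*n^2 - 10*n*sin(n) + 5*n*cos(n) - 2*n + 5*sin(n)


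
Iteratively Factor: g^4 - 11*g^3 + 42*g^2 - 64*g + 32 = (g - 4)*(g^3 - 7*g^2 + 14*g - 8) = (g - 4)^2*(g^2 - 3*g + 2) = (g - 4)^2*(g - 2)*(g - 1)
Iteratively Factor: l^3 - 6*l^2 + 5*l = (l - 1)*(l^2 - 5*l) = (l - 5)*(l - 1)*(l)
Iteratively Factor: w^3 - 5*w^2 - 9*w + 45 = (w + 3)*(w^2 - 8*w + 15) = (w - 3)*(w + 3)*(w - 5)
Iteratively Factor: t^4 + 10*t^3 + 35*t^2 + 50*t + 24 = (t + 2)*(t^3 + 8*t^2 + 19*t + 12) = (t + 2)*(t + 3)*(t^2 + 5*t + 4) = (t + 2)*(t + 3)*(t + 4)*(t + 1)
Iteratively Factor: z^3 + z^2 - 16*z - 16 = (z + 1)*(z^2 - 16) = (z - 4)*(z + 1)*(z + 4)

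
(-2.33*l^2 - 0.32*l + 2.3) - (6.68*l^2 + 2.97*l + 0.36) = -9.01*l^2 - 3.29*l + 1.94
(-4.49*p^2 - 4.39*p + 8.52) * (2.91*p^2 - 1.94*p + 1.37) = -13.0659*p^4 - 4.0643*p^3 + 27.1585*p^2 - 22.5431*p + 11.6724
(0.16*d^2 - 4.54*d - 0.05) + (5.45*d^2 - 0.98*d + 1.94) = 5.61*d^2 - 5.52*d + 1.89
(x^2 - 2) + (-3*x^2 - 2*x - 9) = -2*x^2 - 2*x - 11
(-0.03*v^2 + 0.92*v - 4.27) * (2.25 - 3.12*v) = 0.0936*v^3 - 2.9379*v^2 + 15.3924*v - 9.6075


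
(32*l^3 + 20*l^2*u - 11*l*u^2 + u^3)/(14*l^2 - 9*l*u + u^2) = (32*l^3 + 20*l^2*u - 11*l*u^2 + u^3)/(14*l^2 - 9*l*u + u^2)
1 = 1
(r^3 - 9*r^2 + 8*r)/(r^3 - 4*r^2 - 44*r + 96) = r*(r - 1)/(r^2 + 4*r - 12)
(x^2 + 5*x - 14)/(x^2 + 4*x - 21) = (x - 2)/(x - 3)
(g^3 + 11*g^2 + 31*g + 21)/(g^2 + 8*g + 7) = g + 3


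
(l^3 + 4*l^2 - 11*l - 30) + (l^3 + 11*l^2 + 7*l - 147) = 2*l^3 + 15*l^2 - 4*l - 177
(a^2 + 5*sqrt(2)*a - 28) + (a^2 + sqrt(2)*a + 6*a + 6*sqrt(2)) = 2*a^2 + 6*a + 6*sqrt(2)*a - 28 + 6*sqrt(2)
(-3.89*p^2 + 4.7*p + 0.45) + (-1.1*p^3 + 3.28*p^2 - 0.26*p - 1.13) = -1.1*p^3 - 0.61*p^2 + 4.44*p - 0.68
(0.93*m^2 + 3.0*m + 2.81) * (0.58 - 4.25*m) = -3.9525*m^3 - 12.2106*m^2 - 10.2025*m + 1.6298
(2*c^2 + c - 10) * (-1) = -2*c^2 - c + 10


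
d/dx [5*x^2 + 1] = 10*x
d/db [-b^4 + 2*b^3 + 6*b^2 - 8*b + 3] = -4*b^3 + 6*b^2 + 12*b - 8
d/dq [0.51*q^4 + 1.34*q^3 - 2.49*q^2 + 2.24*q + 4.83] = 2.04*q^3 + 4.02*q^2 - 4.98*q + 2.24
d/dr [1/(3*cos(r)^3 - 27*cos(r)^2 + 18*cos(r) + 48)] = (cos(r)^2 - 6*cos(r) + 2)*sin(r)/(cos(r)^3 - 9*cos(r)^2 + 6*cos(r) + 16)^2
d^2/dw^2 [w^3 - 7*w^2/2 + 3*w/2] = 6*w - 7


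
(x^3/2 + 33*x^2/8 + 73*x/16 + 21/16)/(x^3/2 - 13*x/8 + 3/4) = (8*x^3 + 66*x^2 + 73*x + 21)/(2*(4*x^3 - 13*x + 6))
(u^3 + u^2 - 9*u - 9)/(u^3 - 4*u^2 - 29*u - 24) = (u - 3)/(u - 8)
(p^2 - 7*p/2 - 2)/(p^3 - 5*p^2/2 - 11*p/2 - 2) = 1/(p + 1)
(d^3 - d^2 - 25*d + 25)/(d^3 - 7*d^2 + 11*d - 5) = (d + 5)/(d - 1)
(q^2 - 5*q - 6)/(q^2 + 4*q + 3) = (q - 6)/(q + 3)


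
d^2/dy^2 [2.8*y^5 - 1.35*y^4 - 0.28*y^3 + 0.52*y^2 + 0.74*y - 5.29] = 56.0*y^3 - 16.2*y^2 - 1.68*y + 1.04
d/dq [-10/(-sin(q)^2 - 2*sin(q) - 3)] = -20*(sin(q) + 1)*cos(q)/(sin(q)^2 + 2*sin(q) + 3)^2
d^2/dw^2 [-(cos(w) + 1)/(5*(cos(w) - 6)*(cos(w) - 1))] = ((1 - cos(2*w))^2/4 + 23*cos(w) - 45*cos(2*w)/2 + 3*cos(3*w) + 293/2)/(5*(cos(w) - 6)^3*(cos(w) - 1)^2)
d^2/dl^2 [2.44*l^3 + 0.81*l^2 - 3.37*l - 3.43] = 14.64*l + 1.62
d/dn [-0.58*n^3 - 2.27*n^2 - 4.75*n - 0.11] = -1.74*n^2 - 4.54*n - 4.75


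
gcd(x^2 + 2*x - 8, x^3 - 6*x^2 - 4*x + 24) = x - 2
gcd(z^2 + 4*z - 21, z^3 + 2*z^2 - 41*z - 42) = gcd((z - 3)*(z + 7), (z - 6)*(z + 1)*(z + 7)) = z + 7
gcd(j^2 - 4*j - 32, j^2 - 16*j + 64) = j - 8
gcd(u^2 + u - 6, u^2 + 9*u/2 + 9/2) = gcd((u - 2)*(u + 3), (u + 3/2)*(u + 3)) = u + 3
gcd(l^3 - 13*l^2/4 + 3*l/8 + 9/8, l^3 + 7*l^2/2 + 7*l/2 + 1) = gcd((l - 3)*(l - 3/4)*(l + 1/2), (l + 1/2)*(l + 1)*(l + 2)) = l + 1/2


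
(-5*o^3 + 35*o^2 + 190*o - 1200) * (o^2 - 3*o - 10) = -5*o^5 + 50*o^4 + 135*o^3 - 2120*o^2 + 1700*o + 12000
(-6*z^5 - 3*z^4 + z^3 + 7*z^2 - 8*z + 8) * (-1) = 6*z^5 + 3*z^4 - z^3 - 7*z^2 + 8*z - 8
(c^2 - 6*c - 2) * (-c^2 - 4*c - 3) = -c^4 + 2*c^3 + 23*c^2 + 26*c + 6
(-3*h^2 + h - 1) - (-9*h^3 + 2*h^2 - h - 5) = 9*h^3 - 5*h^2 + 2*h + 4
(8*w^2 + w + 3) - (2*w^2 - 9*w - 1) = 6*w^2 + 10*w + 4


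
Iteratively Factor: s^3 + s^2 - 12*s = (s - 3)*(s^2 + 4*s) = (s - 3)*(s + 4)*(s)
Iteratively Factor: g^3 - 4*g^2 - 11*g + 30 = (g + 3)*(g^2 - 7*g + 10) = (g - 5)*(g + 3)*(g - 2)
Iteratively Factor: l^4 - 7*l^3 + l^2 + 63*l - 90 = (l - 2)*(l^3 - 5*l^2 - 9*l + 45) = (l - 3)*(l - 2)*(l^2 - 2*l - 15) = (l - 3)*(l - 2)*(l + 3)*(l - 5)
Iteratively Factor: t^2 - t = (t)*(t - 1)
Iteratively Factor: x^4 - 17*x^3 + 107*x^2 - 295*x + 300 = (x - 4)*(x^3 - 13*x^2 + 55*x - 75) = (x - 5)*(x - 4)*(x^2 - 8*x + 15) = (x - 5)*(x - 4)*(x - 3)*(x - 5)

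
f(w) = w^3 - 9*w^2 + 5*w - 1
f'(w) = 3*w^2 - 18*w + 5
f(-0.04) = -1.21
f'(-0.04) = 5.72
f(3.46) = -50.02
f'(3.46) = -21.37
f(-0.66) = -8.51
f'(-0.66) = 18.19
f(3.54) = -51.72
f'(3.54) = -21.13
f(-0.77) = -10.64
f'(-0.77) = 20.64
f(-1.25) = -23.27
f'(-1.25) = 32.19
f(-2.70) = -99.79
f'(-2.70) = 75.47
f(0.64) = -1.22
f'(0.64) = -5.29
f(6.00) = -79.00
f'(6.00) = 5.00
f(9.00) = 44.00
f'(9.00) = 86.00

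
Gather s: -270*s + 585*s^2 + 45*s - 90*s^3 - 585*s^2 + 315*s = -90*s^3 + 90*s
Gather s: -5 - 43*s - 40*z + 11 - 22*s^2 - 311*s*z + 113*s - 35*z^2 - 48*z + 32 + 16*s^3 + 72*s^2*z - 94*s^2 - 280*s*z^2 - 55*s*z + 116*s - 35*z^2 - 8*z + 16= 16*s^3 + s^2*(72*z - 116) + s*(-280*z^2 - 366*z + 186) - 70*z^2 - 96*z + 54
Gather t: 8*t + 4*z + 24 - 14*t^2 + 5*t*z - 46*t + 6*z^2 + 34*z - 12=-14*t^2 + t*(5*z - 38) + 6*z^2 + 38*z + 12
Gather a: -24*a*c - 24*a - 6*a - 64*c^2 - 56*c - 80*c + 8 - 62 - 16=a*(-24*c - 30) - 64*c^2 - 136*c - 70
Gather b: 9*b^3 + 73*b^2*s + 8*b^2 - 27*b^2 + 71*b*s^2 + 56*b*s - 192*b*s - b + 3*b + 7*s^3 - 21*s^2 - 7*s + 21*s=9*b^3 + b^2*(73*s - 19) + b*(71*s^2 - 136*s + 2) + 7*s^3 - 21*s^2 + 14*s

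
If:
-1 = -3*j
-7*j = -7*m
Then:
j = 1/3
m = 1/3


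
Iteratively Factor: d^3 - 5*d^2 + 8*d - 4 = (d - 2)*(d^2 - 3*d + 2) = (d - 2)^2*(d - 1)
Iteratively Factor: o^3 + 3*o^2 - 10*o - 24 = (o + 2)*(o^2 + o - 12) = (o + 2)*(o + 4)*(o - 3)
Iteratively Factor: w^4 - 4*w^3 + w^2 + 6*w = (w - 2)*(w^3 - 2*w^2 - 3*w) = w*(w - 2)*(w^2 - 2*w - 3) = w*(w - 2)*(w + 1)*(w - 3)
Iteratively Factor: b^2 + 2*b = (b)*(b + 2)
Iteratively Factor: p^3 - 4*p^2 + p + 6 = (p - 2)*(p^2 - 2*p - 3) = (p - 2)*(p + 1)*(p - 3)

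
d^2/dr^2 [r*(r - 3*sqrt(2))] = 2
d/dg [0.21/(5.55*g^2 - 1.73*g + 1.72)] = (0.3633 - 2.331*g)/(5.55*g^2 - 1.73*g + 1.72)^2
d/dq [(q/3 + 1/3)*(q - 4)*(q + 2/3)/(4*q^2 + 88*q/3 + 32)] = (9*q^4 + 132*q^3 + 116*q^2 - 288*q - 256)/(12*(9*q^4 + 132*q^3 + 628*q^2 + 1056*q + 576))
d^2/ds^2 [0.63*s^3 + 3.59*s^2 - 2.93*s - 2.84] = 3.78*s + 7.18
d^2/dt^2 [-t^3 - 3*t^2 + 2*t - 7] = -6*t - 6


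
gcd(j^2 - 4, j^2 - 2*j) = j - 2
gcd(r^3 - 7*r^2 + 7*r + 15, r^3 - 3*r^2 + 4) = r + 1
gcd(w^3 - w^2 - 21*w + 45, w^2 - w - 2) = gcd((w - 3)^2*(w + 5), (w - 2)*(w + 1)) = 1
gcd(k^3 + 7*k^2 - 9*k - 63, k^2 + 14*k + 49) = k + 7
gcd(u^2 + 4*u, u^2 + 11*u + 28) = u + 4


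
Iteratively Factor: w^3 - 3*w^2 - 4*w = (w - 4)*(w^2 + w) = w*(w - 4)*(w + 1)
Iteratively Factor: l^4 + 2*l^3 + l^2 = (l + 1)*(l^3 + l^2) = (l + 1)^2*(l^2) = l*(l + 1)^2*(l)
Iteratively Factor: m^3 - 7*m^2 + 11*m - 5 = (m - 1)*(m^2 - 6*m + 5) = (m - 5)*(m - 1)*(m - 1)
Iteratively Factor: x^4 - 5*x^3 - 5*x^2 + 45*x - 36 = (x - 4)*(x^3 - x^2 - 9*x + 9) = (x - 4)*(x - 1)*(x^2 - 9) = (x - 4)*(x - 1)*(x + 3)*(x - 3)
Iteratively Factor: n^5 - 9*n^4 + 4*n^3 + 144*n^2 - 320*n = (n - 5)*(n^4 - 4*n^3 - 16*n^2 + 64*n) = n*(n - 5)*(n^3 - 4*n^2 - 16*n + 64) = n*(n - 5)*(n - 4)*(n^2 - 16) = n*(n - 5)*(n - 4)*(n + 4)*(n - 4)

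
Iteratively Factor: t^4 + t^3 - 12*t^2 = (t)*(t^3 + t^2 - 12*t) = t*(t - 3)*(t^2 + 4*t) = t^2*(t - 3)*(t + 4)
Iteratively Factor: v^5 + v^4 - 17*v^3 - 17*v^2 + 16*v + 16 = (v + 1)*(v^4 - 17*v^2 + 16) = (v - 1)*(v + 1)*(v^3 + v^2 - 16*v - 16) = (v - 1)*(v + 1)*(v + 4)*(v^2 - 3*v - 4) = (v - 1)*(v + 1)^2*(v + 4)*(v - 4)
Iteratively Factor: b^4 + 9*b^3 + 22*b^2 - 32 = (b + 4)*(b^3 + 5*b^2 + 2*b - 8) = (b + 2)*(b + 4)*(b^2 + 3*b - 4) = (b + 2)*(b + 4)^2*(b - 1)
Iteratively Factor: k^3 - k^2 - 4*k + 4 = (k - 2)*(k^2 + k - 2) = (k - 2)*(k - 1)*(k + 2)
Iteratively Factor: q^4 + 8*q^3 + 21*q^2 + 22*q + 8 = (q + 1)*(q^3 + 7*q^2 + 14*q + 8) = (q + 1)^2*(q^2 + 6*q + 8) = (q + 1)^2*(q + 2)*(q + 4)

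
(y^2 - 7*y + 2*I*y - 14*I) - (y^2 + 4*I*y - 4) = -7*y - 2*I*y + 4 - 14*I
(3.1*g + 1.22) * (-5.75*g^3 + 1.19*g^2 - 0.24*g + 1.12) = -17.825*g^4 - 3.326*g^3 + 0.7078*g^2 + 3.1792*g + 1.3664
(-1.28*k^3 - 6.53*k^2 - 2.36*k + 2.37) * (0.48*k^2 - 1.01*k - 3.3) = -0.6144*k^5 - 1.8416*k^4 + 9.6865*k^3 + 25.0702*k^2 + 5.3943*k - 7.821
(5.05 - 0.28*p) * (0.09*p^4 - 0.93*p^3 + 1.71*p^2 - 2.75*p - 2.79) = -0.0252*p^5 + 0.7149*p^4 - 5.1753*p^3 + 9.4055*p^2 - 13.1063*p - 14.0895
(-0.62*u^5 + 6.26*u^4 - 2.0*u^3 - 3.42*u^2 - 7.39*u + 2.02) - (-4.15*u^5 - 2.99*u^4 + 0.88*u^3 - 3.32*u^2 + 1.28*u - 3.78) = 3.53*u^5 + 9.25*u^4 - 2.88*u^3 - 0.1*u^2 - 8.67*u + 5.8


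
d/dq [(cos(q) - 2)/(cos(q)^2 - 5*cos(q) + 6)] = sin(q)/(cos(q) - 3)^2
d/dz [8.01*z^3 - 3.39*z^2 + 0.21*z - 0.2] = 24.03*z^2 - 6.78*z + 0.21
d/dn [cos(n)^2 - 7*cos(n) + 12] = (7 - 2*cos(n))*sin(n)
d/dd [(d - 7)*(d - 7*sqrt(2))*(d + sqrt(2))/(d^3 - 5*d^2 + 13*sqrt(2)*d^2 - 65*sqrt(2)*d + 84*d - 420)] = (2*d^4 + 19*sqrt(2)*d^4 - 214*sqrt(2)*d^3 + 196*d^3 - 2524*d^2 + 343*sqrt(2)*d^2 + 2492*sqrt(2)*d + 6860*d - 11270*sqrt(2) - 2352)/(d^6 - 10*d^5 + 26*sqrt(2)*d^5 - 260*sqrt(2)*d^4 + 531*d^4 - 5060*d^3 + 2834*sqrt(2)*d^3 - 21840*sqrt(2)*d^2 + 19706*d^2 - 70560*d + 54600*sqrt(2)*d + 176400)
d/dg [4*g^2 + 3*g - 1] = 8*g + 3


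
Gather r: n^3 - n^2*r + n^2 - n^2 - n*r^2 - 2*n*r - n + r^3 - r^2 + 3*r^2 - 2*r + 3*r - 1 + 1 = n^3 - n + r^3 + r^2*(2 - n) + r*(-n^2 - 2*n + 1)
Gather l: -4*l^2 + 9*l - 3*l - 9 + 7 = -4*l^2 + 6*l - 2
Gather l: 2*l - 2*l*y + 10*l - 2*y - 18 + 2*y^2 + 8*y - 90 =l*(12 - 2*y) + 2*y^2 + 6*y - 108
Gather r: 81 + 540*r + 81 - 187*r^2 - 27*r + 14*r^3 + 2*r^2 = 14*r^3 - 185*r^2 + 513*r + 162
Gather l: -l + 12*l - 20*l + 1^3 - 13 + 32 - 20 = -9*l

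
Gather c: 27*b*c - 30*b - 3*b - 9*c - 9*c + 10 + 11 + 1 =-33*b + c*(27*b - 18) + 22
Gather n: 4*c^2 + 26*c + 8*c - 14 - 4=4*c^2 + 34*c - 18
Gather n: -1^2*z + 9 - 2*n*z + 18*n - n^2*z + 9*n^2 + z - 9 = n^2*(9 - z) + n*(18 - 2*z)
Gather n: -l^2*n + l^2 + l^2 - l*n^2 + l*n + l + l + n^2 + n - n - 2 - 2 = 2*l^2 + 2*l + n^2*(1 - l) + n*(-l^2 + l) - 4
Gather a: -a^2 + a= -a^2 + a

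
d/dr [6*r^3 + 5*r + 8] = 18*r^2 + 5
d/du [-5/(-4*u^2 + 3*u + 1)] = 5*(3 - 8*u)/(-4*u^2 + 3*u + 1)^2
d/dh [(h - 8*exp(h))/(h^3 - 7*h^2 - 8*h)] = (h*(8*exp(h) - 1)*(-h^2 + 7*h + 8) + (h - 8*exp(h))*(-3*h^2 + 14*h + 8))/(h^2*(-h^2 + 7*h + 8)^2)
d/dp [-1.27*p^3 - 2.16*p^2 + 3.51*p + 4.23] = -3.81*p^2 - 4.32*p + 3.51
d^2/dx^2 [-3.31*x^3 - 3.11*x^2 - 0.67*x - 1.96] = -19.86*x - 6.22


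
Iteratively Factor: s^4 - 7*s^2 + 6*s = (s - 2)*(s^3 + 2*s^2 - 3*s) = s*(s - 2)*(s^2 + 2*s - 3) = s*(s - 2)*(s + 3)*(s - 1)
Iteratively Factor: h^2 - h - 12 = (h - 4)*(h + 3)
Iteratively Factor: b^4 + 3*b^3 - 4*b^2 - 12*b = (b - 2)*(b^3 + 5*b^2 + 6*b) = (b - 2)*(b + 2)*(b^2 + 3*b) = (b - 2)*(b + 2)*(b + 3)*(b)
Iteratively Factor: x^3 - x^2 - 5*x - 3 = (x + 1)*(x^2 - 2*x - 3) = (x - 3)*(x + 1)*(x + 1)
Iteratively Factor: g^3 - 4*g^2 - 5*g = (g + 1)*(g^2 - 5*g) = (g - 5)*(g + 1)*(g)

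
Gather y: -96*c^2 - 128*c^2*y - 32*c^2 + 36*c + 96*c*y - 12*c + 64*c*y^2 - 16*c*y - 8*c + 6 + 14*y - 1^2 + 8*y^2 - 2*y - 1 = -128*c^2 + 16*c + y^2*(64*c + 8) + y*(-128*c^2 + 80*c + 12) + 4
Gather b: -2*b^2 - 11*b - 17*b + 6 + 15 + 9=-2*b^2 - 28*b + 30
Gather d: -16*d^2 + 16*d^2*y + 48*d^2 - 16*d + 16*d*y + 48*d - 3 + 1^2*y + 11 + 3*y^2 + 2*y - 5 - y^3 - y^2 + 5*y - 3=d^2*(16*y + 32) + d*(16*y + 32) - y^3 + 2*y^2 + 8*y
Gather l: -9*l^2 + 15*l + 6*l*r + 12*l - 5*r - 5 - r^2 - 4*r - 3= -9*l^2 + l*(6*r + 27) - r^2 - 9*r - 8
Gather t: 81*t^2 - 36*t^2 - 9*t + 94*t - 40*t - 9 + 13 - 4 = 45*t^2 + 45*t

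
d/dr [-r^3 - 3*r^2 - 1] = 3*r*(-r - 2)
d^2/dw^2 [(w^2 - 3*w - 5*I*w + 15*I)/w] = 30*I/w^3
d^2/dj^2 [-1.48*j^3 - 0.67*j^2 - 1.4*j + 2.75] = -8.88*j - 1.34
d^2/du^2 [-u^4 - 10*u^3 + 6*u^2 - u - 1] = -12*u^2 - 60*u + 12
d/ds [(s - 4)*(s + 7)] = 2*s + 3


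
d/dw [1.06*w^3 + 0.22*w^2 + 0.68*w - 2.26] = 3.18*w^2 + 0.44*w + 0.68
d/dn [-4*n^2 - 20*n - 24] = -8*n - 20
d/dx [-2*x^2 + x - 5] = 1 - 4*x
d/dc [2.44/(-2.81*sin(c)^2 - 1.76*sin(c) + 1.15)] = (13.7128*sin(c) + 4.2944)*cos(c)/(2.81*sin(c)^2 + 1.76*sin(c) - 1.15)^2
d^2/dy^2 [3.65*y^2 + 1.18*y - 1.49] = 7.30000000000000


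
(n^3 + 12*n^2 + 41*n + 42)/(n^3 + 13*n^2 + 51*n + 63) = (n + 2)/(n + 3)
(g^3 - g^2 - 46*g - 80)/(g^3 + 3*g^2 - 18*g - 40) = (g - 8)/(g - 4)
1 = 1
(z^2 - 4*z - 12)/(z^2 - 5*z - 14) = (z - 6)/(z - 7)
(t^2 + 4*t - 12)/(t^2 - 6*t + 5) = (t^2 + 4*t - 12)/(t^2 - 6*t + 5)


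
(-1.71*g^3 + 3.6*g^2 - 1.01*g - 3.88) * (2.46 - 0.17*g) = 0.2907*g^4 - 4.8186*g^3 + 9.0277*g^2 - 1.825*g - 9.5448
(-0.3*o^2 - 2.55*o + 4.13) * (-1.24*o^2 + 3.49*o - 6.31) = 0.372*o^4 + 2.115*o^3 - 12.1277*o^2 + 30.5042*o - 26.0603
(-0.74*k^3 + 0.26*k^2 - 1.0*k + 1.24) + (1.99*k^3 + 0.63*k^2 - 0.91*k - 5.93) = 1.25*k^3 + 0.89*k^2 - 1.91*k - 4.69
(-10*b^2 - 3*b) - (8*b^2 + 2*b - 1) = -18*b^2 - 5*b + 1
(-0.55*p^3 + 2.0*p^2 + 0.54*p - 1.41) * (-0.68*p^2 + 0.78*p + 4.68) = 0.374*p^5 - 1.789*p^4 - 1.3812*p^3 + 10.74*p^2 + 1.4274*p - 6.5988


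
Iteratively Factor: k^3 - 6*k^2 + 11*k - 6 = (k - 3)*(k^2 - 3*k + 2) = (k - 3)*(k - 2)*(k - 1)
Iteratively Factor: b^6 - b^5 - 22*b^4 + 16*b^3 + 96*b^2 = (b - 3)*(b^5 + 2*b^4 - 16*b^3 - 32*b^2) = (b - 3)*(b + 4)*(b^4 - 2*b^3 - 8*b^2) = (b - 3)*(b + 2)*(b + 4)*(b^3 - 4*b^2) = (b - 4)*(b - 3)*(b + 2)*(b + 4)*(b^2) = b*(b - 4)*(b - 3)*(b + 2)*(b + 4)*(b)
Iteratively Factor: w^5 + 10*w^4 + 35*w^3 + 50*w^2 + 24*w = (w + 1)*(w^4 + 9*w^3 + 26*w^2 + 24*w) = w*(w + 1)*(w^3 + 9*w^2 + 26*w + 24) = w*(w + 1)*(w + 4)*(w^2 + 5*w + 6) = w*(w + 1)*(w + 3)*(w + 4)*(w + 2)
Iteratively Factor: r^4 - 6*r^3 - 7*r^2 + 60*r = (r + 3)*(r^3 - 9*r^2 + 20*r) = (r - 5)*(r + 3)*(r^2 - 4*r) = r*(r - 5)*(r + 3)*(r - 4)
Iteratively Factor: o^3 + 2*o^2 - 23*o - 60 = (o - 5)*(o^2 + 7*o + 12) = (o - 5)*(o + 3)*(o + 4)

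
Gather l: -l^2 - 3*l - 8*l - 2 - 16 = -l^2 - 11*l - 18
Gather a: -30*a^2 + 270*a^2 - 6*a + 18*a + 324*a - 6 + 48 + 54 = 240*a^2 + 336*a + 96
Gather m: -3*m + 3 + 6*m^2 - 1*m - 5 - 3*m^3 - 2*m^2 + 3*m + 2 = -3*m^3 + 4*m^2 - m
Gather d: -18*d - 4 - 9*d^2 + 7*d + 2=-9*d^2 - 11*d - 2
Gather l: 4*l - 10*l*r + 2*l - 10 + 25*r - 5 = l*(6 - 10*r) + 25*r - 15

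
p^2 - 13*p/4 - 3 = (p - 4)*(p + 3/4)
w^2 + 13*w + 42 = (w + 6)*(w + 7)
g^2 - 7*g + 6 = (g - 6)*(g - 1)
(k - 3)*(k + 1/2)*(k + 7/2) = k^3 + k^2 - 41*k/4 - 21/4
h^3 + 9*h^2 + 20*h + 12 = (h + 1)*(h + 2)*(h + 6)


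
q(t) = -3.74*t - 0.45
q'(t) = -3.74000000000000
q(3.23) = -12.53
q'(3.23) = -3.74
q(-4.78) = 17.43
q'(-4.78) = -3.74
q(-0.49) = 1.38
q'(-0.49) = -3.74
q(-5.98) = 21.92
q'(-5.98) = -3.74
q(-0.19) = 0.26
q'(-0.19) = -3.74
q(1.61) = -6.47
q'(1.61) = -3.74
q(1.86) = -7.41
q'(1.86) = -3.74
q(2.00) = -7.93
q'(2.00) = -3.74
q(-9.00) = 33.21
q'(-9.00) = -3.74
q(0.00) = -0.45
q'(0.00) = -3.74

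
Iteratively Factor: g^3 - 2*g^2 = (g - 2)*(g^2) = g*(g - 2)*(g)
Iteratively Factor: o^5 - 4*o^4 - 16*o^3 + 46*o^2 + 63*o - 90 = (o - 1)*(o^4 - 3*o^3 - 19*o^2 + 27*o + 90) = (o - 1)*(o + 3)*(o^3 - 6*o^2 - o + 30) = (o - 1)*(o + 2)*(o + 3)*(o^2 - 8*o + 15) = (o - 5)*(o - 1)*(o + 2)*(o + 3)*(o - 3)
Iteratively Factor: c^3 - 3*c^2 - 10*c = (c + 2)*(c^2 - 5*c) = (c - 5)*(c + 2)*(c)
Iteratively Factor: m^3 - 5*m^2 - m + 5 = (m + 1)*(m^2 - 6*m + 5) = (m - 1)*(m + 1)*(m - 5)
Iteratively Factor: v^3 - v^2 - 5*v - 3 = (v + 1)*(v^2 - 2*v - 3) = (v + 1)^2*(v - 3)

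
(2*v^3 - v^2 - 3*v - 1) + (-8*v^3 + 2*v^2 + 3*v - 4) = -6*v^3 + v^2 - 5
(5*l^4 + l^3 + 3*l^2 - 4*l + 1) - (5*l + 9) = 5*l^4 + l^3 + 3*l^2 - 9*l - 8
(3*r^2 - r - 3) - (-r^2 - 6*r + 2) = 4*r^2 + 5*r - 5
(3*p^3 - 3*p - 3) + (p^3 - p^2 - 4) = 4*p^3 - p^2 - 3*p - 7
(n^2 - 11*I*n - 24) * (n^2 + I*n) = n^4 - 10*I*n^3 - 13*n^2 - 24*I*n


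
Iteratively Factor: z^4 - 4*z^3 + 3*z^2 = (z)*(z^3 - 4*z^2 + 3*z) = z*(z - 1)*(z^2 - 3*z) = z*(z - 3)*(z - 1)*(z)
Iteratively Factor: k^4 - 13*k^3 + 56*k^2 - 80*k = (k - 5)*(k^3 - 8*k^2 + 16*k) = (k - 5)*(k - 4)*(k^2 - 4*k) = k*(k - 5)*(k - 4)*(k - 4)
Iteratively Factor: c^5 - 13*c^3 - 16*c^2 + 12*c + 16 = (c - 1)*(c^4 + c^3 - 12*c^2 - 28*c - 16) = (c - 4)*(c - 1)*(c^3 + 5*c^2 + 8*c + 4) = (c - 4)*(c - 1)*(c + 2)*(c^2 + 3*c + 2) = (c - 4)*(c - 1)*(c + 1)*(c + 2)*(c + 2)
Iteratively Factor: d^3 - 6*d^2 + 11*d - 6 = (d - 3)*(d^2 - 3*d + 2) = (d - 3)*(d - 1)*(d - 2)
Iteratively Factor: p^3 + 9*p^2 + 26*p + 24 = (p + 2)*(p^2 + 7*p + 12) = (p + 2)*(p + 4)*(p + 3)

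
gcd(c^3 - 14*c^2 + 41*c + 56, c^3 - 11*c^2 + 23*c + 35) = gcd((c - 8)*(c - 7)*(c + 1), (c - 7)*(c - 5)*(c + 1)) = c^2 - 6*c - 7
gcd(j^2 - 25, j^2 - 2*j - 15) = j - 5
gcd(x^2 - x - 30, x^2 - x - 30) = x^2 - x - 30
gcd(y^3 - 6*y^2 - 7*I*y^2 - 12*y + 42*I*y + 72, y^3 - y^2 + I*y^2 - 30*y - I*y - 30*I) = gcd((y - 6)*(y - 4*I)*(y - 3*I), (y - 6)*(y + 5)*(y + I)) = y - 6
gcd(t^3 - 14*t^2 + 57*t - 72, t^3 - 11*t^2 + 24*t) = t^2 - 11*t + 24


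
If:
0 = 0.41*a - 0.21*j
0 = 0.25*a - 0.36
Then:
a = 1.44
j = 2.81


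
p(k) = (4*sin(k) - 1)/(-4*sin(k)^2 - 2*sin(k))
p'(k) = (8*sin(k)*cos(k) + 2*cos(k))*(4*sin(k) - 1)/(-4*sin(k)^2 - 2*sin(k))^2 + 4*cos(k)/(-4*sin(k)^2 - 2*sin(k))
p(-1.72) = 2.56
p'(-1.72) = -0.86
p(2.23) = -0.53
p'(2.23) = -0.06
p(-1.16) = 3.05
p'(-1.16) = 3.21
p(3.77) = 16.22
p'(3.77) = -156.03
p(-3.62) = -0.48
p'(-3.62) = 0.65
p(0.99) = -0.52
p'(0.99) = 0.07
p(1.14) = -0.51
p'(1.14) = 0.06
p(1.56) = -0.50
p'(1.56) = 0.00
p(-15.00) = 9.21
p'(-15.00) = -49.55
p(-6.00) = -0.14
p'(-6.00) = -3.78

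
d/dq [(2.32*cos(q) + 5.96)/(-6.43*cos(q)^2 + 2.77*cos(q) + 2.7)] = (-14.9176*cos(q)^2 - 76.6456*cos(q) + 10.2452)*sin(q)/(41.3449*cos(q)^4 - 35.6222*cos(q)^3 - 27.0491*cos(q)^2 + 14.958*cos(q) + 7.29)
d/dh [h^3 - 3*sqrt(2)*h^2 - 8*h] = 3*h^2 - 6*sqrt(2)*h - 8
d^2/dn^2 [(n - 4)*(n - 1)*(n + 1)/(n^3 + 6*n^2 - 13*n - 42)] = 4*(-5*n^6 + 18*n^5 + 51*n^4 - 462*n^3 - 681*n^2 + 2052*n - 2413)/(n^9 + 18*n^8 + 69*n^7 - 378*n^6 - 2409*n^5 + 1782*n^4 + 22751*n^3 + 10458*n^2 - 68796*n - 74088)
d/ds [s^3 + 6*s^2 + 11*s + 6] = 3*s^2 + 12*s + 11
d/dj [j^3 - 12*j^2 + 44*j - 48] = 3*j^2 - 24*j + 44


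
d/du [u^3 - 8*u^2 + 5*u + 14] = 3*u^2 - 16*u + 5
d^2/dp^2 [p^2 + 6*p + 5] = 2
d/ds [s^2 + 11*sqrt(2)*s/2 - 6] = 2*s + 11*sqrt(2)/2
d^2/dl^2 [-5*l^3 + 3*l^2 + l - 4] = 6 - 30*l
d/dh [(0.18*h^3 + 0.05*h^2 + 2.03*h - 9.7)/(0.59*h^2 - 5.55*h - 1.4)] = (0.1062*h^4 - 1.998*h^3 - 2.2312*h^2 + 11.306*h - 56.677)/(0.3481*h^4 - 6.549*h^3 + 29.1505*h^2 + 15.54*h + 1.96)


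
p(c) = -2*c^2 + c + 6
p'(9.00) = -35.00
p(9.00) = -147.00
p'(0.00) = 1.00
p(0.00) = 6.00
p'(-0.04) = 1.16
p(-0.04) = 5.96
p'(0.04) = 0.84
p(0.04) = 6.04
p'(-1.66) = 7.64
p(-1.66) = -1.17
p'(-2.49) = 10.96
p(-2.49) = -8.89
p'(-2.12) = 9.48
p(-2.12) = -5.11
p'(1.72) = -5.88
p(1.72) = 1.80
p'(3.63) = -13.52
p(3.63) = -16.72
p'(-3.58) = 15.32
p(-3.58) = -23.21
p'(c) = 1 - 4*c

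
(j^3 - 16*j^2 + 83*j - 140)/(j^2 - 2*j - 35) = (j^2 - 9*j + 20)/(j + 5)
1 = 1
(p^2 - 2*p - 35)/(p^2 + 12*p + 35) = (p - 7)/(p + 7)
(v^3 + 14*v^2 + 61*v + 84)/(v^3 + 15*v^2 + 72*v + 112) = (v + 3)/(v + 4)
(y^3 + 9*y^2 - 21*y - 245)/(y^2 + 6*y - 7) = (y^2 + 2*y - 35)/(y - 1)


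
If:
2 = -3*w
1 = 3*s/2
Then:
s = 2/3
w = -2/3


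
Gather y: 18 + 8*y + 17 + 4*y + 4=12*y + 39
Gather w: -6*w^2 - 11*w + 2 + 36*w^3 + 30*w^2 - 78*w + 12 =36*w^3 + 24*w^2 - 89*w + 14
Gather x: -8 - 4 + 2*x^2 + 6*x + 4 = 2*x^2 + 6*x - 8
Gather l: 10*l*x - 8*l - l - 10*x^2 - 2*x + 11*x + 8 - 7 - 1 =l*(10*x - 9) - 10*x^2 + 9*x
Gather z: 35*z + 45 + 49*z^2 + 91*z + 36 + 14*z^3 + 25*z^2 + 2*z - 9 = 14*z^3 + 74*z^2 + 128*z + 72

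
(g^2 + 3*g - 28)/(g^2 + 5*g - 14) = (g - 4)/(g - 2)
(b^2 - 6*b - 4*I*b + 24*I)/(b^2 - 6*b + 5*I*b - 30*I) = (b - 4*I)/(b + 5*I)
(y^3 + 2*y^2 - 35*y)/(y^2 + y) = (y^2 + 2*y - 35)/(y + 1)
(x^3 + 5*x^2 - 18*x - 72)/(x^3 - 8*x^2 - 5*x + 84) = (x + 6)/(x - 7)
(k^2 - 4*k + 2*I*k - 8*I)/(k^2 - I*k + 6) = (k - 4)/(k - 3*I)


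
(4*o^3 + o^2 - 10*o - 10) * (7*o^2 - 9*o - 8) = 28*o^5 - 29*o^4 - 111*o^3 + 12*o^2 + 170*o + 80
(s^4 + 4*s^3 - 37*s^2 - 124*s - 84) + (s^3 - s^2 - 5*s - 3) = s^4 + 5*s^3 - 38*s^2 - 129*s - 87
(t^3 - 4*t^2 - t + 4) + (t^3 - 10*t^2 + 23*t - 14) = 2*t^3 - 14*t^2 + 22*t - 10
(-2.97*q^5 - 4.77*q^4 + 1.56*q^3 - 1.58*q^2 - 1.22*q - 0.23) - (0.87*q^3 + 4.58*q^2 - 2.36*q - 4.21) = -2.97*q^5 - 4.77*q^4 + 0.69*q^3 - 6.16*q^2 + 1.14*q + 3.98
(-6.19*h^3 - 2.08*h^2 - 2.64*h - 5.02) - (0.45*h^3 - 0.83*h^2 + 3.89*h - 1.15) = -6.64*h^3 - 1.25*h^2 - 6.53*h - 3.87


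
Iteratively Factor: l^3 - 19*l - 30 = (l + 3)*(l^2 - 3*l - 10) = (l + 2)*(l + 3)*(l - 5)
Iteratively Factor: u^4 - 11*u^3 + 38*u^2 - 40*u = (u - 2)*(u^3 - 9*u^2 + 20*u) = (u - 5)*(u - 2)*(u^2 - 4*u) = u*(u - 5)*(u - 2)*(u - 4)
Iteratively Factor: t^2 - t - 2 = (t + 1)*(t - 2)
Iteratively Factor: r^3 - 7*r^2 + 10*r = (r - 2)*(r^2 - 5*r) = (r - 5)*(r - 2)*(r)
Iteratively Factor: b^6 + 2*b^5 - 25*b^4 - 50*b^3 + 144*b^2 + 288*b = (b - 4)*(b^5 + 6*b^4 - b^3 - 54*b^2 - 72*b) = b*(b - 4)*(b^4 + 6*b^3 - b^2 - 54*b - 72) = b*(b - 4)*(b + 2)*(b^3 + 4*b^2 - 9*b - 36) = b*(b - 4)*(b + 2)*(b + 4)*(b^2 - 9) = b*(b - 4)*(b - 3)*(b + 2)*(b + 4)*(b + 3)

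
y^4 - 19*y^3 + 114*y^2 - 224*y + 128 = (y - 8)^2*(y - 2)*(y - 1)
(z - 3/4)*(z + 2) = z^2 + 5*z/4 - 3/2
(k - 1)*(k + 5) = k^2 + 4*k - 5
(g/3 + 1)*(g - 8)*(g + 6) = g^3/3 + g^2/3 - 18*g - 48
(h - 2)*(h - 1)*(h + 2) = h^3 - h^2 - 4*h + 4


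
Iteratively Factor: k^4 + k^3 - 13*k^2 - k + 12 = (k + 4)*(k^3 - 3*k^2 - k + 3) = (k + 1)*(k + 4)*(k^2 - 4*k + 3) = (k - 1)*(k + 1)*(k + 4)*(k - 3)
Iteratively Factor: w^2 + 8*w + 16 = (w + 4)*(w + 4)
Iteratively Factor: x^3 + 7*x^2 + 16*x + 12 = (x + 3)*(x^2 + 4*x + 4) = (x + 2)*(x + 3)*(x + 2)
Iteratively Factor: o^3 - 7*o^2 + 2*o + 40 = (o - 5)*(o^2 - 2*o - 8) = (o - 5)*(o + 2)*(o - 4)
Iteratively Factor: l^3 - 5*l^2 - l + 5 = (l + 1)*(l^2 - 6*l + 5) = (l - 5)*(l + 1)*(l - 1)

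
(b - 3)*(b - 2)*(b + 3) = b^3 - 2*b^2 - 9*b + 18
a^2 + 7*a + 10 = (a + 2)*(a + 5)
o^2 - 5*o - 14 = (o - 7)*(o + 2)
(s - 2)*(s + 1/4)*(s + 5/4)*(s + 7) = s^4 + 13*s^3/2 - 99*s^2/16 - 311*s/16 - 35/8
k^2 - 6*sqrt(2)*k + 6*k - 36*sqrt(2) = (k + 6)*(k - 6*sqrt(2))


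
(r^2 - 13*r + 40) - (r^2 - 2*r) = 40 - 11*r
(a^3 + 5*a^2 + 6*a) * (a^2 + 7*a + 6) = a^5 + 12*a^4 + 47*a^3 + 72*a^2 + 36*a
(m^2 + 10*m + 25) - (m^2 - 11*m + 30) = 21*m - 5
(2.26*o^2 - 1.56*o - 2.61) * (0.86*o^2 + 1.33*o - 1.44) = 1.9436*o^4 + 1.6642*o^3 - 7.5738*o^2 - 1.2249*o + 3.7584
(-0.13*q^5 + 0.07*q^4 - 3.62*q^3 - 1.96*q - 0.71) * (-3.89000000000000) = 0.5057*q^5 - 0.2723*q^4 + 14.0818*q^3 + 7.6244*q + 2.7619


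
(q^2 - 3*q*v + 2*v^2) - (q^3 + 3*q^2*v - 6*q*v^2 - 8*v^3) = -q^3 - 3*q^2*v + q^2 + 6*q*v^2 - 3*q*v + 8*v^3 + 2*v^2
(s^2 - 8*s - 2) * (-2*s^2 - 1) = -2*s^4 + 16*s^3 + 3*s^2 + 8*s + 2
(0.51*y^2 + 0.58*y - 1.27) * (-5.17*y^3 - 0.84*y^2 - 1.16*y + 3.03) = -2.6367*y^5 - 3.427*y^4 + 5.4871*y^3 + 1.9393*y^2 + 3.2306*y - 3.8481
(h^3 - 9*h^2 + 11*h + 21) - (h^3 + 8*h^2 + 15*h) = -17*h^2 - 4*h + 21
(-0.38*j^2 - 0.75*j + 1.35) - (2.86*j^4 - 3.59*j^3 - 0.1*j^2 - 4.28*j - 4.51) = -2.86*j^4 + 3.59*j^3 - 0.28*j^2 + 3.53*j + 5.86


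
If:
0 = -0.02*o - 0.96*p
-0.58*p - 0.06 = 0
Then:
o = 4.97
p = -0.10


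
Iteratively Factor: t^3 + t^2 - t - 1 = (t + 1)*(t^2 - 1) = (t - 1)*(t + 1)*(t + 1)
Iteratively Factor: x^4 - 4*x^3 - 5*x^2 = (x + 1)*(x^3 - 5*x^2) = (x - 5)*(x + 1)*(x^2) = x*(x - 5)*(x + 1)*(x)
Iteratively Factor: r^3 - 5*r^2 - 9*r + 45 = (r + 3)*(r^2 - 8*r + 15) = (r - 3)*(r + 3)*(r - 5)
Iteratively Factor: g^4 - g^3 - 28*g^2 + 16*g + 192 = (g - 4)*(g^3 + 3*g^2 - 16*g - 48) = (g - 4)*(g + 4)*(g^2 - g - 12) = (g - 4)*(g + 3)*(g + 4)*(g - 4)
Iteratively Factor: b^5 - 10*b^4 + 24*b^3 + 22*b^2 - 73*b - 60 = (b + 1)*(b^4 - 11*b^3 + 35*b^2 - 13*b - 60) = (b + 1)^2*(b^3 - 12*b^2 + 47*b - 60) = (b - 3)*(b + 1)^2*(b^2 - 9*b + 20) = (b - 4)*(b - 3)*(b + 1)^2*(b - 5)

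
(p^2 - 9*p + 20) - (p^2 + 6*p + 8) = 12 - 15*p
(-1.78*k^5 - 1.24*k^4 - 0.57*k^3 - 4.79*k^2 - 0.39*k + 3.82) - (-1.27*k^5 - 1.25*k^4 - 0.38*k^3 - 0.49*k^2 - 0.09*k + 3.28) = -0.51*k^5 + 0.01*k^4 - 0.19*k^3 - 4.3*k^2 - 0.3*k + 0.54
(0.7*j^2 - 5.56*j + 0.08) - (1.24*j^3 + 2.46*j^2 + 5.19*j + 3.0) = -1.24*j^3 - 1.76*j^2 - 10.75*j - 2.92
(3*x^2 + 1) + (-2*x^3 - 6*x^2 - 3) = -2*x^3 - 3*x^2 - 2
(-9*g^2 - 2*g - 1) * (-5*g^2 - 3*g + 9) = 45*g^4 + 37*g^3 - 70*g^2 - 15*g - 9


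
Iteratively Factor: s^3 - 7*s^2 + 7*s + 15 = (s - 5)*(s^2 - 2*s - 3) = (s - 5)*(s + 1)*(s - 3)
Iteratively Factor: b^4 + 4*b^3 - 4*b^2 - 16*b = (b + 2)*(b^3 + 2*b^2 - 8*b) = (b - 2)*(b + 2)*(b^2 + 4*b) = (b - 2)*(b + 2)*(b + 4)*(b)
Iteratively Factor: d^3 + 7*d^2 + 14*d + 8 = (d + 4)*(d^2 + 3*d + 2) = (d + 2)*(d + 4)*(d + 1)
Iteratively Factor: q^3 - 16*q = (q + 4)*(q^2 - 4*q) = (q - 4)*(q + 4)*(q)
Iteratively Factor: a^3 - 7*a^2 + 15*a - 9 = (a - 3)*(a^2 - 4*a + 3) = (a - 3)*(a - 1)*(a - 3)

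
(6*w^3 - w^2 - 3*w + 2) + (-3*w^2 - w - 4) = 6*w^3 - 4*w^2 - 4*w - 2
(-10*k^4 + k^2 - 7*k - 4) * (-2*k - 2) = 20*k^5 + 20*k^4 - 2*k^3 + 12*k^2 + 22*k + 8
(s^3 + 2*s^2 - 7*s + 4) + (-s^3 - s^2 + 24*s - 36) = s^2 + 17*s - 32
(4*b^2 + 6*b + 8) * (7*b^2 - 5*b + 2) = 28*b^4 + 22*b^3 + 34*b^2 - 28*b + 16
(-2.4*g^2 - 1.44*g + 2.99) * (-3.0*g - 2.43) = 7.2*g^3 + 10.152*g^2 - 5.4708*g - 7.2657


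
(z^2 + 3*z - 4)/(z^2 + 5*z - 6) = (z + 4)/(z + 6)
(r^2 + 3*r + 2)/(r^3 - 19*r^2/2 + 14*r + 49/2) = 2*(r + 2)/(2*r^2 - 21*r + 49)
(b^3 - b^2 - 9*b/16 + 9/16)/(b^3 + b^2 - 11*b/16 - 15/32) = 2*(4*b^2 - b - 3)/(8*b^2 + 14*b + 5)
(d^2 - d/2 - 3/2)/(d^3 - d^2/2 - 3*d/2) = 1/d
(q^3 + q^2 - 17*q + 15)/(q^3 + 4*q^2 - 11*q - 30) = (q - 1)/(q + 2)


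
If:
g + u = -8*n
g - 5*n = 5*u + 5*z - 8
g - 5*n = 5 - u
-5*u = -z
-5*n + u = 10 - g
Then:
No Solution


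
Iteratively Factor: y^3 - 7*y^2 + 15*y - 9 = (y - 1)*(y^2 - 6*y + 9) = (y - 3)*(y - 1)*(y - 3)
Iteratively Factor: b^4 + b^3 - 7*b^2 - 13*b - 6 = (b + 2)*(b^3 - b^2 - 5*b - 3) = (b + 1)*(b + 2)*(b^2 - 2*b - 3) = (b + 1)^2*(b + 2)*(b - 3)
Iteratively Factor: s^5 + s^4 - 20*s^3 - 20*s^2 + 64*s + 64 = (s + 2)*(s^4 - s^3 - 18*s^2 + 16*s + 32) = (s - 2)*(s + 2)*(s^3 + s^2 - 16*s - 16) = (s - 4)*(s - 2)*(s + 2)*(s^2 + 5*s + 4) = (s - 4)*(s - 2)*(s + 1)*(s + 2)*(s + 4)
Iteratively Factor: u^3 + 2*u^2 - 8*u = (u)*(u^2 + 2*u - 8) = u*(u - 2)*(u + 4)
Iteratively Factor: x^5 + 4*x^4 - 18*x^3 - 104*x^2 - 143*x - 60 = (x + 4)*(x^4 - 18*x^2 - 32*x - 15) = (x + 3)*(x + 4)*(x^3 - 3*x^2 - 9*x - 5) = (x - 5)*(x + 3)*(x + 4)*(x^2 + 2*x + 1) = (x - 5)*(x + 1)*(x + 3)*(x + 4)*(x + 1)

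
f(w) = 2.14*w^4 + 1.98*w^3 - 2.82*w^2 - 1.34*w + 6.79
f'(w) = 8.56*w^3 + 5.94*w^2 - 5.64*w - 1.34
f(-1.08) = 5.37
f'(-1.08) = 0.90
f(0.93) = 6.30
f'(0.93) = 5.44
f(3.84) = 537.48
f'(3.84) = 549.29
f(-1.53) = 6.87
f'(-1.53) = -9.46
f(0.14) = 6.55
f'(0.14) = -1.99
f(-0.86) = 5.77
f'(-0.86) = 2.46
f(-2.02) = 17.30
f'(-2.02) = -36.26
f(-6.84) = 3934.62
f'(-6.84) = -2424.17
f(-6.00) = 2259.07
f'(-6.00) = -1602.62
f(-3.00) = 105.31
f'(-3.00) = -162.08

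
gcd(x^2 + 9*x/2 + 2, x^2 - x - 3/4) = x + 1/2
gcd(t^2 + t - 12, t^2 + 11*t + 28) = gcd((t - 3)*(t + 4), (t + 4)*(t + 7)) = t + 4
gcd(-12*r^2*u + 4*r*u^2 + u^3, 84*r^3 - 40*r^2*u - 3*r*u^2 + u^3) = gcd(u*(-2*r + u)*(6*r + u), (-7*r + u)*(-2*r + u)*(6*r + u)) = 12*r^2 - 4*r*u - u^2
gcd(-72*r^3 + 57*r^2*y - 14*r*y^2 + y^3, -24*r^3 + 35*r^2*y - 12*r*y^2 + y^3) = 24*r^2 - 11*r*y + y^2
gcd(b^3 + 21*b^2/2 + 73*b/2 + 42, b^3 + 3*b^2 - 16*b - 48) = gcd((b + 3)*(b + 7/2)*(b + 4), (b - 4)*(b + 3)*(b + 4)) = b^2 + 7*b + 12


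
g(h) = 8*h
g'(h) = 8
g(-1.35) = -10.80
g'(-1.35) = 8.00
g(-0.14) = -1.12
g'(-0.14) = 8.00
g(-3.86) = -30.88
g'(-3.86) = 8.00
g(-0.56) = -4.48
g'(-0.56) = 8.00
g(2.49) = 19.92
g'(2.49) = 8.00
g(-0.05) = -0.40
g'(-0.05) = 8.00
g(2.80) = 22.40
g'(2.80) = 8.00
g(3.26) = 26.08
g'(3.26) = 8.00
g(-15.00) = -120.00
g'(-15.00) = 8.00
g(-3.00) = -24.00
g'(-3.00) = 8.00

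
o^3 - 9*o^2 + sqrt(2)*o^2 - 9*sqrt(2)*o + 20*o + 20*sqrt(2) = (o - 5)*(o - 4)*(o + sqrt(2))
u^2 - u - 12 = (u - 4)*(u + 3)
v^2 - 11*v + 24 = (v - 8)*(v - 3)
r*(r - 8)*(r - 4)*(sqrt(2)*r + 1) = sqrt(2)*r^4 - 12*sqrt(2)*r^3 + r^3 - 12*r^2 + 32*sqrt(2)*r^2 + 32*r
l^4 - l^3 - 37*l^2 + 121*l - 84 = (l - 4)*(l - 3)*(l - 1)*(l + 7)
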